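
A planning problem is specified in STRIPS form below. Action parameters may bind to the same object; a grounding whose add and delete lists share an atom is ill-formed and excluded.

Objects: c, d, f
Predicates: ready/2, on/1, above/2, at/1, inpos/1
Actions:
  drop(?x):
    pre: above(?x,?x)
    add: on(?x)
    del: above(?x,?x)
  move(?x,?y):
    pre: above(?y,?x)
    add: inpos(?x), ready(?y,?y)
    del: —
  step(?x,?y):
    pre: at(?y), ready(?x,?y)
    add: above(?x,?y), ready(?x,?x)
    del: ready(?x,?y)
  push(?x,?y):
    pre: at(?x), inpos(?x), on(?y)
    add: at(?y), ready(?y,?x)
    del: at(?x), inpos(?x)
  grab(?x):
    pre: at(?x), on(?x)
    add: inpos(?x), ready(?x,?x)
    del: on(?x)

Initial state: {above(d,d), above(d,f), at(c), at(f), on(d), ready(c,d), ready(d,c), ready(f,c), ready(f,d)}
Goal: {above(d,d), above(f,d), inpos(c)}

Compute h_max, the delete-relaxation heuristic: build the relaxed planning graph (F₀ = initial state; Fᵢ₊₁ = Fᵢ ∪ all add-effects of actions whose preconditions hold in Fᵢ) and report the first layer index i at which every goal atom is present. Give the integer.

F0 = init (9 atoms)
F1 = F0 ∪ {above(d,c), above(f,c), inpos(d), inpos(f), ready(d,d), ready(f,f)}  (15 atoms)
F2 = F1 ∪ {at(d), inpos(c), ready(d,f)}  (18 atoms)
F3 = F2 ∪ {above(c,d), above(f,d), ready(c,c)}  (21 atoms)
goal ⊆ F3  ⇒  h_max = 3

3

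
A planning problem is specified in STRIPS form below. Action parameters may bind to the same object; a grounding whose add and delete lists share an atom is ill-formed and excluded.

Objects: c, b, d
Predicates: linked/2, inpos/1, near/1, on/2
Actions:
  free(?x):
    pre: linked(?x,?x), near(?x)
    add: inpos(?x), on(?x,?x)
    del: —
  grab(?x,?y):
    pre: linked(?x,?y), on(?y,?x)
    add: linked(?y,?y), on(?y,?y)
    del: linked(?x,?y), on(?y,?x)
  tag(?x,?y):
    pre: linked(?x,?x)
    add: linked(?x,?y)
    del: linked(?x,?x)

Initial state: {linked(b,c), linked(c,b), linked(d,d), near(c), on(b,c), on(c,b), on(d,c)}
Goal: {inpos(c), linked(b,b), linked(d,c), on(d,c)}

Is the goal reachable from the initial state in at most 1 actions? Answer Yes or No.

No

1. grab(c,b)  →  {linked(b,b), linked(b,c), linked(d,d), near(c), on(b,b), on(c,b), on(d,c)}
2. grab(b,c)  →  {linked(b,b), linked(c,c), linked(d,d), near(c), on(b,b), on(c,c), on(d,c)}
3. free(c)  →  {inpos(c), linked(b,b), linked(c,c), linked(d,d), near(c), on(b,b), on(c,c), on(d,c)}
4. tag(d,c)  →  {inpos(c), linked(b,b), linked(c,c), linked(d,c), near(c), on(b,b), on(c,c), on(d,c)}
optimal plan length = 4; 4 > 1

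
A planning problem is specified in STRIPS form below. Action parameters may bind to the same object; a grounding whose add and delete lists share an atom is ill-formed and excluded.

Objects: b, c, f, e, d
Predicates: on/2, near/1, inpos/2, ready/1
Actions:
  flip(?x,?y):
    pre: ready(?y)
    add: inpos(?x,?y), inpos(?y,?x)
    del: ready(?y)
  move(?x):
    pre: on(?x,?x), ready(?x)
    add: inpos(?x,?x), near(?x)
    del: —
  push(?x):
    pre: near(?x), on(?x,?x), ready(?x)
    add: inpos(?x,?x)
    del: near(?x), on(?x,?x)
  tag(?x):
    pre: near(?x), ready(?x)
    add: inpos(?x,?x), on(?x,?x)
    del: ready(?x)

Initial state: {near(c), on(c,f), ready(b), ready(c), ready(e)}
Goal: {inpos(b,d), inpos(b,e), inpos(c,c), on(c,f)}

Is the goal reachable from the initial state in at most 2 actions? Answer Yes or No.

No

1. flip(b,e)  →  {inpos(b,e), inpos(e,b), near(c), on(c,f), ready(b), ready(c)}
2. flip(c,c)  →  {inpos(b,e), inpos(c,c), inpos(e,b), near(c), on(c,f), ready(b)}
3. flip(d,b)  →  {inpos(b,d), inpos(b,e), inpos(c,c), inpos(d,b), inpos(e,b), near(c), on(c,f)}
optimal plan length = 3; 3 > 2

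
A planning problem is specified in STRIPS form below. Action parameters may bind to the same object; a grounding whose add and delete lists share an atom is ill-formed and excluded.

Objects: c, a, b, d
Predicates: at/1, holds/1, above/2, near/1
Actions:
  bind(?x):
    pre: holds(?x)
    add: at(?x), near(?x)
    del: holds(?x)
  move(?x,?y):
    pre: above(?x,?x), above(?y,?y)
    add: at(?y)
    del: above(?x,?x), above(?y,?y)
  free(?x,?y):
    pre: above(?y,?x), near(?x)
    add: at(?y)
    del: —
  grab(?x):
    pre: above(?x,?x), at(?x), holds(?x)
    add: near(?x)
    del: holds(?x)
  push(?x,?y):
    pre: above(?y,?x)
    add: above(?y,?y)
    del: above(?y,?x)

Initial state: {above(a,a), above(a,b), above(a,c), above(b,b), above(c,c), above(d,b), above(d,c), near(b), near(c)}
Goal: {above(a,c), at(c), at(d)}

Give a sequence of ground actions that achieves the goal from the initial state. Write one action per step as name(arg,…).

move(c,c); free(c,d)

1. move(c,c)  →  {above(a,a), above(a,b), above(a,c), above(b,b), above(d,b), above(d,c), at(c), near(b), near(c)}
2. free(c,d)  →  {above(a,a), above(a,b), above(a,c), above(b,b), above(d,b), above(d,c), at(c), at(d), near(b), near(c)}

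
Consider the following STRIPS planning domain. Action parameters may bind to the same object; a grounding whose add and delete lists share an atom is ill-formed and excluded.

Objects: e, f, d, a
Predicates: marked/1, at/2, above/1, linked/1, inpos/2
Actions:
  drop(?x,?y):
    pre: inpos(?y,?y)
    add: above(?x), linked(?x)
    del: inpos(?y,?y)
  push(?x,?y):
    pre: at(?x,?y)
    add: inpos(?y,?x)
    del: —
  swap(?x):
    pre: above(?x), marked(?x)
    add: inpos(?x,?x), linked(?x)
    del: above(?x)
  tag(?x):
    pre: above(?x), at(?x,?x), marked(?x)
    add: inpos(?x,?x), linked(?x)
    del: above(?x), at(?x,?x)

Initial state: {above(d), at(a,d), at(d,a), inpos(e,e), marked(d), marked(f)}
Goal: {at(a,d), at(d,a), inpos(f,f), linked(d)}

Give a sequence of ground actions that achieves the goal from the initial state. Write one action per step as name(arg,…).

drop(f,e); swap(f); swap(d)

1. drop(f,e)  →  {above(d), above(f), at(a,d), at(d,a), linked(f), marked(d), marked(f)}
2. swap(f)  →  {above(d), at(a,d), at(d,a), inpos(f,f), linked(f), marked(d), marked(f)}
3. swap(d)  →  {at(a,d), at(d,a), inpos(d,d), inpos(f,f), linked(d), linked(f), marked(d), marked(f)}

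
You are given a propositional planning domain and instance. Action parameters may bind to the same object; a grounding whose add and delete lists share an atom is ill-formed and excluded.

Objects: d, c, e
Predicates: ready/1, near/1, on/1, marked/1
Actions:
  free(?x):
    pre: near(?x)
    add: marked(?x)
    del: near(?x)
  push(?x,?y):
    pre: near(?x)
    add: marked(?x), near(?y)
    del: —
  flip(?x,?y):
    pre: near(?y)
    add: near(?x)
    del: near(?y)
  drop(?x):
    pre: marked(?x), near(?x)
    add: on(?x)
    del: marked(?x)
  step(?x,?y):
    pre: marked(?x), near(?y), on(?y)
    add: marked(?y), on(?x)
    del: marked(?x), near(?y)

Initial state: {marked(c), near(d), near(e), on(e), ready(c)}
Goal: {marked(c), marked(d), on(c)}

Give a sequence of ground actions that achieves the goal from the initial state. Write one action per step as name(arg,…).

push(d,c); drop(c); free(c)

1. push(d,c)  →  {marked(c), marked(d), near(c), near(d), near(e), on(e), ready(c)}
2. drop(c)  →  {marked(d), near(c), near(d), near(e), on(c), on(e), ready(c)}
3. free(c)  →  {marked(c), marked(d), near(d), near(e), on(c), on(e), ready(c)}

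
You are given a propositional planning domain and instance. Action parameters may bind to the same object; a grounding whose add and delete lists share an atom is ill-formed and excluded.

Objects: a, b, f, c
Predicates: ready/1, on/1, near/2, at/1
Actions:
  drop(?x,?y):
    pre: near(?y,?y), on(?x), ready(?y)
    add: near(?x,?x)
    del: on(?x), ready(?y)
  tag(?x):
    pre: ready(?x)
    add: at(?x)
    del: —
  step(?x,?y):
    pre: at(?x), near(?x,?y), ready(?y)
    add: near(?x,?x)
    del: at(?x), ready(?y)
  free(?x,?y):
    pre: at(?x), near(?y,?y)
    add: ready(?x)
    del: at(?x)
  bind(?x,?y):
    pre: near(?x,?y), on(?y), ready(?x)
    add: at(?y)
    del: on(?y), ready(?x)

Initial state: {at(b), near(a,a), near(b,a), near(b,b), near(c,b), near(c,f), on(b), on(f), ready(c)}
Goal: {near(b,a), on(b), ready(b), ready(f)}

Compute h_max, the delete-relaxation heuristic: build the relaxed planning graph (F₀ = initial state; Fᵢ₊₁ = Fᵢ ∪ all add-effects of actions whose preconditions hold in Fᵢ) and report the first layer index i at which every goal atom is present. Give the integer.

2

F0 = init (9 atoms)
F1 = F0 ∪ {at(c), at(f), ready(b)}  (12 atoms)
F2 = F1 ∪ {near(c,c), near(f,f), ready(f)}  (15 atoms)
goal ⊆ F2  ⇒  h_max = 2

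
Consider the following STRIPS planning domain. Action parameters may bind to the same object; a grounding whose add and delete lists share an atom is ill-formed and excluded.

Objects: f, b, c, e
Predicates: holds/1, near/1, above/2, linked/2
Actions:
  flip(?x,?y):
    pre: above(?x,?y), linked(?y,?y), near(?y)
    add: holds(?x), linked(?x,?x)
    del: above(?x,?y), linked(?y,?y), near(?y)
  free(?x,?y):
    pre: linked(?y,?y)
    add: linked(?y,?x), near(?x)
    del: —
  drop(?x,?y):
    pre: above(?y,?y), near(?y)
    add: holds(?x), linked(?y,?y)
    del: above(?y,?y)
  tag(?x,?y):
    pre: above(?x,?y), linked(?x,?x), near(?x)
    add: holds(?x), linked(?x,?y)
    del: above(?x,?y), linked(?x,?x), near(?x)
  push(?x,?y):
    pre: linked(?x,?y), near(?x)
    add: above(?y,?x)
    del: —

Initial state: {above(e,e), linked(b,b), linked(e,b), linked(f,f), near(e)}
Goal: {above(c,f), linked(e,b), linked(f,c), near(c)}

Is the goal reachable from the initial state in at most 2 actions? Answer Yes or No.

No

1. free(f,f)  →  {above(e,e), linked(b,b), linked(e,b), linked(f,f), near(e), near(f)}
2. free(c,f)  →  {above(e,e), linked(b,b), linked(e,b), linked(f,c), linked(f,f), near(c), near(e), near(f)}
3. push(f,c)  →  {above(c,f), above(e,e), linked(b,b), linked(e,b), linked(f,c), linked(f,f), near(c), near(e), near(f)}
optimal plan length = 3; 3 > 2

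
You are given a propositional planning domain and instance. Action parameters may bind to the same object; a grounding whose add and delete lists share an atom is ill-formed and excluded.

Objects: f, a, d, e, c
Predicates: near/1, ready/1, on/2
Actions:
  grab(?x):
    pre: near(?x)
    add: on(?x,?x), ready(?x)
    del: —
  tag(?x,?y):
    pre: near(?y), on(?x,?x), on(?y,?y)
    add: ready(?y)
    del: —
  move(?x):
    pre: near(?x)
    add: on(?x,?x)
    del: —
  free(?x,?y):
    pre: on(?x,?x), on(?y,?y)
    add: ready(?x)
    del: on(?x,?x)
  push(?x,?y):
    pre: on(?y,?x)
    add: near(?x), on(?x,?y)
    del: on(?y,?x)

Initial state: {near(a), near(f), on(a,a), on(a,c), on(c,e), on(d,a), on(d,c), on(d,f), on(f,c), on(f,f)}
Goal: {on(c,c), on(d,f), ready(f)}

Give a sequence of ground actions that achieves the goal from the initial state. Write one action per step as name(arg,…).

grab(f); push(c,f); grab(c)

1. grab(f)  →  {near(a), near(f), on(a,a), on(a,c), on(c,e), on(d,a), on(d,c), on(d,f), on(f,c), on(f,f), ready(f)}
2. push(c,f)  →  {near(a), near(c), near(f), on(a,a), on(a,c), on(c,e), on(c,f), on(d,a), on(d,c), on(d,f), on(f,f), ready(f)}
3. grab(c)  →  {near(a), near(c), near(f), on(a,a), on(a,c), on(c,c), on(c,e), on(c,f), on(d,a), on(d,c), on(d,f), on(f,f), ready(c), ready(f)}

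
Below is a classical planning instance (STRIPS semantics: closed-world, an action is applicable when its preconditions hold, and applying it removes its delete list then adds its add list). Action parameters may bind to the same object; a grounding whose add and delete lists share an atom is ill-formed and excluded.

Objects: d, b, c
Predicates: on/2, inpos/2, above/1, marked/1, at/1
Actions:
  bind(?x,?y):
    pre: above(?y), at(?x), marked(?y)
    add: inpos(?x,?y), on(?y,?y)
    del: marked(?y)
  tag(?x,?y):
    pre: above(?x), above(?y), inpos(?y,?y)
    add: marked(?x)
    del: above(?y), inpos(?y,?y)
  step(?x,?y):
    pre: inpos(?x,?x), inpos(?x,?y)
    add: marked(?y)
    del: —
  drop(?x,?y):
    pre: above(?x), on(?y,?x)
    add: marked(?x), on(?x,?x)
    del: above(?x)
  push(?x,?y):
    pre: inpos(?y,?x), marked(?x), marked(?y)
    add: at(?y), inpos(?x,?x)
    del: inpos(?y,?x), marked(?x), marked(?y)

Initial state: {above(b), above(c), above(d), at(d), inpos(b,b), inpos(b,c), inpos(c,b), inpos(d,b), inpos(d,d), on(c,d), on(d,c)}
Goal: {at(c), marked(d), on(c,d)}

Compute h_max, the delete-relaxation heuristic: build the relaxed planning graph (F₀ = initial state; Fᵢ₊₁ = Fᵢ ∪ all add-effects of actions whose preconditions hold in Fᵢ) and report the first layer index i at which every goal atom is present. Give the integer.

2

F0 = init (11 atoms)
F1 = F0 ∪ {marked(b), marked(c), marked(d), on(c,c), on(d,d)}  (16 atoms)
F2 = F1 ∪ {at(b), at(c), inpos(c,c), inpos(d,c), on(b,b)}  (21 atoms)
goal ⊆ F2  ⇒  h_max = 2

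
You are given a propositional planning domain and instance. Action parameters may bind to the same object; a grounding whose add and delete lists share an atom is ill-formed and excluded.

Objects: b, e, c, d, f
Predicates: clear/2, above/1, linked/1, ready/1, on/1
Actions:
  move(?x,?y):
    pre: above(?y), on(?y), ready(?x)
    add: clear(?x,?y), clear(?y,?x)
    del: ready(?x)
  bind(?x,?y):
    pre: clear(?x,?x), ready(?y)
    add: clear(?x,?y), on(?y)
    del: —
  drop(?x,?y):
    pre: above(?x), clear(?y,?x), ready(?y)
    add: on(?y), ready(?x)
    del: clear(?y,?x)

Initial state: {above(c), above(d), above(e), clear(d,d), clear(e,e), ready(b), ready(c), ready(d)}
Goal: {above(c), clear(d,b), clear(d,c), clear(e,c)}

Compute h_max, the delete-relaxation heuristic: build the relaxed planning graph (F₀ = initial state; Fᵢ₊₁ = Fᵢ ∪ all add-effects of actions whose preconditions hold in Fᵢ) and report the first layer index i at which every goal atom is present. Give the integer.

1

F0 = init (8 atoms)
F1 = F0 ∪ {clear(d,b), clear(d,c), clear(e,b), clear(e,c), clear(e,d), on(b), on(c), on(d)}  (16 atoms)
goal ⊆ F1  ⇒  h_max = 1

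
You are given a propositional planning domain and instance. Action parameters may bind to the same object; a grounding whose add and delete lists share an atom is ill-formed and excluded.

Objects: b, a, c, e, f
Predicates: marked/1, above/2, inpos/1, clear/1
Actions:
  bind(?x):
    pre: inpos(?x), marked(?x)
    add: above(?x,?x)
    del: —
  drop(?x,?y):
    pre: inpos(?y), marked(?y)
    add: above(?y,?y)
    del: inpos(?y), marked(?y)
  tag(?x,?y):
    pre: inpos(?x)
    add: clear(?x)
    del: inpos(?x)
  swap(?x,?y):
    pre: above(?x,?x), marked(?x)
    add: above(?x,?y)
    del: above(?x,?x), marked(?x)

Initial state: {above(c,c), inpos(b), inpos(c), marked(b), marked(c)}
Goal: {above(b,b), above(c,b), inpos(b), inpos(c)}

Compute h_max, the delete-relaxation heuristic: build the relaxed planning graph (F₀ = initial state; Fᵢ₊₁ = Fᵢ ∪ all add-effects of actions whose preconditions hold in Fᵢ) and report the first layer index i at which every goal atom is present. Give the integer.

F0 = init (5 atoms)
F1 = F0 ∪ {above(b,b), above(c,a), above(c,b), above(c,e), above(c,f), clear(b), clear(c)}  (12 atoms)
goal ⊆ F1  ⇒  h_max = 1

1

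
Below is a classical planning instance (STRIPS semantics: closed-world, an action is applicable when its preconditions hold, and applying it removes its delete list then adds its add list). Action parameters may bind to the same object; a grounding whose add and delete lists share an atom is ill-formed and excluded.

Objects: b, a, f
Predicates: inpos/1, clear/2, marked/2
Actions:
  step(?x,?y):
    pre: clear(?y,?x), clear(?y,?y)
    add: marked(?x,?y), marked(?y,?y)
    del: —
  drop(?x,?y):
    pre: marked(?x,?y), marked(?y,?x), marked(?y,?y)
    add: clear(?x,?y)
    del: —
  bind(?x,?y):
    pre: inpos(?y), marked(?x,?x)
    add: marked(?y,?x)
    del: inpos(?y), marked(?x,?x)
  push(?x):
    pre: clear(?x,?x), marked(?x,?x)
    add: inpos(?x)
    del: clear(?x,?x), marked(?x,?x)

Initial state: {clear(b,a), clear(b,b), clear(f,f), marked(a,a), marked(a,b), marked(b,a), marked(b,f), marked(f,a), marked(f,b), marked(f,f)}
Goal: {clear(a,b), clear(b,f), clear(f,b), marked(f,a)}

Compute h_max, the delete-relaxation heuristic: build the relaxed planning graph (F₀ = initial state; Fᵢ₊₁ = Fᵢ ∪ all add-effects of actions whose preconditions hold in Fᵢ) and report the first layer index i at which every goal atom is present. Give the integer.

2

F0 = init (10 atoms)
F1 = F0 ∪ {clear(a,a), clear(b,f), inpos(f), marked(b,b)}  (14 atoms)
F2 = F1 ∪ {clear(a,b), clear(f,b), inpos(a), inpos(b)}  (18 atoms)
goal ⊆ F2  ⇒  h_max = 2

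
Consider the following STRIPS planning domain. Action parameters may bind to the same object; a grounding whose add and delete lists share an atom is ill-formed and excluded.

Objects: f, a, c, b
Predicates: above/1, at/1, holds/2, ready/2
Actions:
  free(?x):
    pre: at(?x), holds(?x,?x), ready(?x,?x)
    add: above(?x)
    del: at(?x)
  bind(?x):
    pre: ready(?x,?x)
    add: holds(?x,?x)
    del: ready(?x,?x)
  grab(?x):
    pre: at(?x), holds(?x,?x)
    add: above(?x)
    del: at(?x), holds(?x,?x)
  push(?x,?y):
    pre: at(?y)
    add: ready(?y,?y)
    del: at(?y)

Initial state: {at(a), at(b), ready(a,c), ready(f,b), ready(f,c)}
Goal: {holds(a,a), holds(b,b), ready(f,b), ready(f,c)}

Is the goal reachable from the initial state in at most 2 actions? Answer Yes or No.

No

1. push(f,a)  →  {at(b), ready(a,a), ready(a,c), ready(f,b), ready(f,c)}
2. bind(a)  →  {at(b), holds(a,a), ready(a,c), ready(f,b), ready(f,c)}
3. push(f,b)  →  {holds(a,a), ready(a,c), ready(b,b), ready(f,b), ready(f,c)}
4. bind(b)  →  {holds(a,a), holds(b,b), ready(a,c), ready(f,b), ready(f,c)}
optimal plan length = 4; 4 > 2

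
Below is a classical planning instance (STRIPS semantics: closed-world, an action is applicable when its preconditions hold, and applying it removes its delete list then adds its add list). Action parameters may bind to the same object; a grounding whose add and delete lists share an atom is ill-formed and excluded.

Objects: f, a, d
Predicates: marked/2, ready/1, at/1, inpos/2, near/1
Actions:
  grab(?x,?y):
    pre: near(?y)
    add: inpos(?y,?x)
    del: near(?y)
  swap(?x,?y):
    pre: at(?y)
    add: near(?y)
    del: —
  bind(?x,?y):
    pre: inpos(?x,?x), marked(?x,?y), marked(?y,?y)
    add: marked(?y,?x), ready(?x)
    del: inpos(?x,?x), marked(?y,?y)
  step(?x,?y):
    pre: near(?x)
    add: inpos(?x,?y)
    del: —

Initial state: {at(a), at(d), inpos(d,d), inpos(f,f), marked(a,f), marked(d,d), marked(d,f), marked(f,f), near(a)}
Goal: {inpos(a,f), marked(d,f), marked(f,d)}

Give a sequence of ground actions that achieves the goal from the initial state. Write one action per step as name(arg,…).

1. grab(f,a)  →  {at(a), at(d), inpos(a,f), inpos(d,d), inpos(f,f), marked(a,f), marked(d,d), marked(d,f), marked(f,f)}
2. bind(d,f)  →  {at(a), at(d), inpos(a,f), inpos(f,f), marked(a,f), marked(d,d), marked(d,f), marked(f,d), ready(d)}

grab(f,a); bind(d,f)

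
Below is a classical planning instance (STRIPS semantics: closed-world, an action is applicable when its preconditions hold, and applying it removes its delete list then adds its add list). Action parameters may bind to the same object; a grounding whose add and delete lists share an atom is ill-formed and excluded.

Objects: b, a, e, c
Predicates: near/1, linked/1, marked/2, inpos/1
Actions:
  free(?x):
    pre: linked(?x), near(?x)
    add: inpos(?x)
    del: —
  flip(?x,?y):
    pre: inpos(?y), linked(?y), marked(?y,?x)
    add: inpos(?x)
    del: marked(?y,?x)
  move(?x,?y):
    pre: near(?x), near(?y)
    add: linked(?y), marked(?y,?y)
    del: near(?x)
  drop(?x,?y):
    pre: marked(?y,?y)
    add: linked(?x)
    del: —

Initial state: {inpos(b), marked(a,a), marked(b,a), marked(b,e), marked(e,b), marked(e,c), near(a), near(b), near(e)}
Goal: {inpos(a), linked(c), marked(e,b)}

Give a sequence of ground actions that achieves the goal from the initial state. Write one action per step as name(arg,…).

move(b,b); flip(a,b); drop(c,b)

1. move(b,b)  →  {inpos(b), linked(b), marked(a,a), marked(b,a), marked(b,b), marked(b,e), marked(e,b), marked(e,c), near(a), near(e)}
2. flip(a,b)  →  {inpos(a), inpos(b), linked(b), marked(a,a), marked(b,b), marked(b,e), marked(e,b), marked(e,c), near(a), near(e)}
3. drop(c,b)  →  {inpos(a), inpos(b), linked(b), linked(c), marked(a,a), marked(b,b), marked(b,e), marked(e,b), marked(e,c), near(a), near(e)}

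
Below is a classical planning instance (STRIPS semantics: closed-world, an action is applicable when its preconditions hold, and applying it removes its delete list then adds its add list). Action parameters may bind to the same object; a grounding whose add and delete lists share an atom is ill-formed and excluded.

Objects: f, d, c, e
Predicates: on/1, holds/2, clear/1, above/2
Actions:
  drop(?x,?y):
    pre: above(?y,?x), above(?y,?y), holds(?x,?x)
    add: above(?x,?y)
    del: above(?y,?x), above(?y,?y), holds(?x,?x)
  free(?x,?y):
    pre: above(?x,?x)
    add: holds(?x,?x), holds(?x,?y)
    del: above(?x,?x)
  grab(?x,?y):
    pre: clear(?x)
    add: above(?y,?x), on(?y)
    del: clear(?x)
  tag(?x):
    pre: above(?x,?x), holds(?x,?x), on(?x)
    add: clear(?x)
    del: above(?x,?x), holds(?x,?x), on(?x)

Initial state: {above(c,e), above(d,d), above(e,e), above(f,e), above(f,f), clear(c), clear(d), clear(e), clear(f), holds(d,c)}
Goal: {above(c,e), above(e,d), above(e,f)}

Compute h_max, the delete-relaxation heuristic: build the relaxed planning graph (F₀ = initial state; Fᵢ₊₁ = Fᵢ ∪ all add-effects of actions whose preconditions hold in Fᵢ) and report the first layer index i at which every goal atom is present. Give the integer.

F0 = init (10 atoms)
F1 = F0 ∪ {above(c,c), above(c,d), above(c,f), above(d,c), above(d,e), above(d,f), above(e,c), above(e,d), above(e,f), above(f,c), above(f,d), holds(d,d), holds(d,e), holds(d,f), holds(e,c), holds(e,d), holds(e,e), holds(e,f), holds(f,c), holds(f,d), holds(f,e), holds(f,f), on(c), on(d), on(e), on(f)}  (36 atoms)
goal ⊆ F1  ⇒  h_max = 1

1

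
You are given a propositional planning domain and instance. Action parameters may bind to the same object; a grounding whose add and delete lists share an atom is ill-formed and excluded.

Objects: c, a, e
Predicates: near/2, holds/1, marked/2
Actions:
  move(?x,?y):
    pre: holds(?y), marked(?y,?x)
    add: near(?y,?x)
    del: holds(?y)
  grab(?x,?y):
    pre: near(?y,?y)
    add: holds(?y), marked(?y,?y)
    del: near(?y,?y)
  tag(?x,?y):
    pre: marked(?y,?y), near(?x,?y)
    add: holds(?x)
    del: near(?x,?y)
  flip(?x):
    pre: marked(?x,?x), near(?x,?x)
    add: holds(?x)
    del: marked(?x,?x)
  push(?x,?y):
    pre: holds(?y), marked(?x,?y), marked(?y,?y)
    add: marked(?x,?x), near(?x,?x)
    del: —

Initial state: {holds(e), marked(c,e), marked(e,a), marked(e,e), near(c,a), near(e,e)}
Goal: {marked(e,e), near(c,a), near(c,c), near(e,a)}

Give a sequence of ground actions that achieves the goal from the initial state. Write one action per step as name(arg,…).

1. push(c,e)  →  {holds(e), marked(c,c), marked(c,e), marked(e,a), marked(e,e), near(c,a), near(c,c), near(e,e)}
2. move(a,e)  →  {marked(c,c), marked(c,e), marked(e,a), marked(e,e), near(c,a), near(c,c), near(e,a), near(e,e)}

push(c,e); move(a,e)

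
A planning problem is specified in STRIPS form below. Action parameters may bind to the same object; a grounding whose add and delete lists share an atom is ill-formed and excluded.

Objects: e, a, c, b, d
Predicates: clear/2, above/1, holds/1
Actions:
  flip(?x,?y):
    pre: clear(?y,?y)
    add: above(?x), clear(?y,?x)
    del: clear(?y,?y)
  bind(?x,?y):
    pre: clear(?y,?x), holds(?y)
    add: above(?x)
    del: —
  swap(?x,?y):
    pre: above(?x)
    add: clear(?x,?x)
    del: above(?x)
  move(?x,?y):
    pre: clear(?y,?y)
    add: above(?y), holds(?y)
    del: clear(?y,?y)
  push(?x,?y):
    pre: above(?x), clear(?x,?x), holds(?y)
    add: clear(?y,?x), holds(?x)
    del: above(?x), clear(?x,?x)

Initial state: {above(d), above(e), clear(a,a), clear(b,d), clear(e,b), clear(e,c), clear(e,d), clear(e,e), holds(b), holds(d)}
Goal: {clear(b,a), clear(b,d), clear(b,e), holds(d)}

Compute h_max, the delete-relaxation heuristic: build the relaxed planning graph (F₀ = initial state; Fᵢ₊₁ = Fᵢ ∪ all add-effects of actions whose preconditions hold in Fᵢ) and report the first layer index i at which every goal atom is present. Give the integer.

2

F0 = init (10 atoms)
F1 = F0 ∪ {above(a), above(b), above(c), clear(a,b), clear(a,c), clear(a,d), clear(a,e), clear(b,e), clear(d,d), clear(d,e), clear(e,a), holds(a), holds(e)}  (23 atoms)
F2 = F1 ∪ {clear(b,a), clear(b,b), clear(c,c), clear(d,a), clear(d,b), clear(d,c)}  (29 atoms)
goal ⊆ F2  ⇒  h_max = 2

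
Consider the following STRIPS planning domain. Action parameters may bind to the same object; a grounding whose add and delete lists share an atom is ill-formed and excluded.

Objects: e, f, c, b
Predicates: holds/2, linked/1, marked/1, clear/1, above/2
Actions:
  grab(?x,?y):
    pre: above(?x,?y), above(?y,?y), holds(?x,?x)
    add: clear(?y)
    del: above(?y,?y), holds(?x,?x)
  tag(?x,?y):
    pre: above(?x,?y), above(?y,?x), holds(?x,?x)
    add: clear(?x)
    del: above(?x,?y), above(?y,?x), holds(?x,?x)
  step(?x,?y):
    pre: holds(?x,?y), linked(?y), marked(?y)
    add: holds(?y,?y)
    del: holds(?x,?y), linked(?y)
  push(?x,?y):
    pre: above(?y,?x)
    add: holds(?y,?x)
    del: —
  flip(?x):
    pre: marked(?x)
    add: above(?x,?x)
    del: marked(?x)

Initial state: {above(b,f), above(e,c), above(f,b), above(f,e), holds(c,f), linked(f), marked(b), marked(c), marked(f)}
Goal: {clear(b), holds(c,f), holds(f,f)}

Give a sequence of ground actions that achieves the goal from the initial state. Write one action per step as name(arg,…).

1. push(f,b)  →  {above(b,f), above(e,c), above(f,b), above(f,e), holds(b,f), holds(c,f), linked(f), marked(b), marked(c), marked(f)}
2. step(b,f)  →  {above(b,f), above(e,c), above(f,b), above(f,e), holds(c,f), holds(f,f), marked(b), marked(c), marked(f)}
3. flip(b)  →  {above(b,b), above(b,f), above(e,c), above(f,b), above(f,e), holds(c,f), holds(f,f), marked(c), marked(f)}
4. push(b,b)  →  {above(b,b), above(b,f), above(e,c), above(f,b), above(f,e), holds(b,b), holds(c,f), holds(f,f), marked(c), marked(f)}
5. grab(b,b)  →  {above(b,f), above(e,c), above(f,b), above(f,e), clear(b), holds(c,f), holds(f,f), marked(c), marked(f)}

push(f,b); step(b,f); flip(b); push(b,b); grab(b,b)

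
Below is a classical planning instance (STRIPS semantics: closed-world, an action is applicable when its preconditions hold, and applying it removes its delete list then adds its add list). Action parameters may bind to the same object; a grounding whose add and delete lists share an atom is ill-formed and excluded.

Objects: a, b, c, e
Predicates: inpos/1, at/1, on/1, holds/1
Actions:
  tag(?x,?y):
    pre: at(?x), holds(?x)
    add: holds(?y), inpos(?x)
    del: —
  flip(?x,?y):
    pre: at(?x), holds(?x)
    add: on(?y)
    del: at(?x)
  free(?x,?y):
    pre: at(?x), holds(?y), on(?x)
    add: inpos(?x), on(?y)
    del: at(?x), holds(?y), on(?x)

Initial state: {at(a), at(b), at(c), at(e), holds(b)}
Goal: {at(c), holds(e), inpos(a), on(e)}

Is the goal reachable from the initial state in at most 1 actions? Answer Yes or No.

No

1. tag(b,a)  →  {at(a), at(b), at(c), at(e), holds(a), holds(b), inpos(b)}
2. tag(a,e)  →  {at(a), at(b), at(c), at(e), holds(a), holds(b), holds(e), inpos(a), inpos(b)}
3. flip(a,e)  →  {at(b), at(c), at(e), holds(a), holds(b), holds(e), inpos(a), inpos(b), on(e)}
optimal plan length = 3; 3 > 1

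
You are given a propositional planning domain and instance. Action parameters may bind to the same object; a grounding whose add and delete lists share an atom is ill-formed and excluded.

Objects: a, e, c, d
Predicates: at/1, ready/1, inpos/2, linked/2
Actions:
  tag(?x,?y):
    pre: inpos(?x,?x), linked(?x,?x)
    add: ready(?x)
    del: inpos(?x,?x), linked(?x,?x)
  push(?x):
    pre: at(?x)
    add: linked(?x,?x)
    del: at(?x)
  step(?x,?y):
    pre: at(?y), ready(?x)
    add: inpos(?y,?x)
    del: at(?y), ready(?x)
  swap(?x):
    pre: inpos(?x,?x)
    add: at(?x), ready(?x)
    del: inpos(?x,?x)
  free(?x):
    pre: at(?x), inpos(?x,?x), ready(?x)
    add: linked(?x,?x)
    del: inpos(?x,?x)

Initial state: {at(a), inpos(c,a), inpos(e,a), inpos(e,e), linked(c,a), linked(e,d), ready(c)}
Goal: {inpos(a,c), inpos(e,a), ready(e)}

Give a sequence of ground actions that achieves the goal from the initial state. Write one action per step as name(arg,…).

1. step(c,a)  →  {inpos(a,c), inpos(c,a), inpos(e,a), inpos(e,e), linked(c,a), linked(e,d)}
2. swap(e)  →  {at(e), inpos(a,c), inpos(c,a), inpos(e,a), linked(c,a), linked(e,d), ready(e)}

step(c,a); swap(e)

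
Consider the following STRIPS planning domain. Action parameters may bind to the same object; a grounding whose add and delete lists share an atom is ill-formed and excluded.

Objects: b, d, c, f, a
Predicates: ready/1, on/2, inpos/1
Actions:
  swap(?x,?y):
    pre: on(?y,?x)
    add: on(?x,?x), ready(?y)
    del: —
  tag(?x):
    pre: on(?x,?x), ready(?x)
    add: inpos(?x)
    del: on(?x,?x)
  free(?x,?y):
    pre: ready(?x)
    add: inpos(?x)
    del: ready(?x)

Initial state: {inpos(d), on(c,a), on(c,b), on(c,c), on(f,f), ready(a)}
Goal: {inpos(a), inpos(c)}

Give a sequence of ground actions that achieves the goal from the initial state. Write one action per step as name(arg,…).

1. swap(b,c)  →  {inpos(d), on(b,b), on(c,a), on(c,b), on(c,c), on(f,f), ready(a), ready(c)}
2. tag(c)  →  {inpos(c), inpos(d), on(b,b), on(c,a), on(c,b), on(f,f), ready(a), ready(c)}
3. free(a,b)  →  {inpos(a), inpos(c), inpos(d), on(b,b), on(c,a), on(c,b), on(f,f), ready(c)}

swap(b,c); tag(c); free(a,b)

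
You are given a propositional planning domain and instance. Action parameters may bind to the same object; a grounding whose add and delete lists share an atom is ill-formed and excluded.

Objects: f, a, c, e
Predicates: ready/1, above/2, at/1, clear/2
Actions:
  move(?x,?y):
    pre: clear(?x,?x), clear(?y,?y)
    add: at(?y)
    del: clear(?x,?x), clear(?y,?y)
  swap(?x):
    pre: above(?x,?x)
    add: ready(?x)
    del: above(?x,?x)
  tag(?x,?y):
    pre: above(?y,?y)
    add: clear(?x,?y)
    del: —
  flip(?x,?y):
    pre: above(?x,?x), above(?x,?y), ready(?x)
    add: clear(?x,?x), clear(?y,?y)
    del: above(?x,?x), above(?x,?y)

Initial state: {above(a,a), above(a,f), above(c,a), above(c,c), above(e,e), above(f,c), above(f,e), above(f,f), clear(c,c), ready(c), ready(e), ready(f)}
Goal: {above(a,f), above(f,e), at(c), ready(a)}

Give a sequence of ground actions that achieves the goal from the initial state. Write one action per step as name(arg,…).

1. move(c,c)  →  {above(a,a), above(a,f), above(c,a), above(c,c), above(e,e), above(f,c), above(f,e), above(f,f), at(c), ready(c), ready(e), ready(f)}
2. swap(a)  →  {above(a,f), above(c,a), above(c,c), above(e,e), above(f,c), above(f,e), above(f,f), at(c), ready(a), ready(c), ready(e), ready(f)}

move(c,c); swap(a)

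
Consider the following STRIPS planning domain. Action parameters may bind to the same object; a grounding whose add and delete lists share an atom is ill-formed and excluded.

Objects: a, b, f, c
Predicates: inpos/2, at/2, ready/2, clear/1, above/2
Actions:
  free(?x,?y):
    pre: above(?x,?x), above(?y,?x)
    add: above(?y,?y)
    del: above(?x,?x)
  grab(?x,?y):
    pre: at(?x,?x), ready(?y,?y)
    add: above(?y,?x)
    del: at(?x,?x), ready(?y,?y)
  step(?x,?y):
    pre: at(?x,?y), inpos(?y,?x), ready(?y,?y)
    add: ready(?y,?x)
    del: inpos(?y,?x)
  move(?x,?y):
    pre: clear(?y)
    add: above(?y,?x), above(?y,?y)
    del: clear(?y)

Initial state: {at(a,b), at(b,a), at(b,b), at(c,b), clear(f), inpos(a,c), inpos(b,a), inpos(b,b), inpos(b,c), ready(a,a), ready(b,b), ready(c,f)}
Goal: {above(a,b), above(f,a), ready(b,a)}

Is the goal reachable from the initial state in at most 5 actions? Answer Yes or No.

1. grab(b,a)  →  {above(a,b), at(a,b), at(b,a), at(c,b), clear(f), inpos(a,c), inpos(b,a), inpos(b,b), inpos(b,c), ready(b,b), ready(c,f)}
2. step(a,b)  →  {above(a,b), at(a,b), at(b,a), at(c,b), clear(f), inpos(a,c), inpos(b,b), inpos(b,c), ready(b,a), ready(b,b), ready(c,f)}
3. move(a,f)  →  {above(a,b), above(f,a), above(f,f), at(a,b), at(b,a), at(c,b), inpos(a,c), inpos(b,b), inpos(b,c), ready(b,a), ready(b,b), ready(c,f)}
optimal plan length = 3; 3 ≤ 5

Yes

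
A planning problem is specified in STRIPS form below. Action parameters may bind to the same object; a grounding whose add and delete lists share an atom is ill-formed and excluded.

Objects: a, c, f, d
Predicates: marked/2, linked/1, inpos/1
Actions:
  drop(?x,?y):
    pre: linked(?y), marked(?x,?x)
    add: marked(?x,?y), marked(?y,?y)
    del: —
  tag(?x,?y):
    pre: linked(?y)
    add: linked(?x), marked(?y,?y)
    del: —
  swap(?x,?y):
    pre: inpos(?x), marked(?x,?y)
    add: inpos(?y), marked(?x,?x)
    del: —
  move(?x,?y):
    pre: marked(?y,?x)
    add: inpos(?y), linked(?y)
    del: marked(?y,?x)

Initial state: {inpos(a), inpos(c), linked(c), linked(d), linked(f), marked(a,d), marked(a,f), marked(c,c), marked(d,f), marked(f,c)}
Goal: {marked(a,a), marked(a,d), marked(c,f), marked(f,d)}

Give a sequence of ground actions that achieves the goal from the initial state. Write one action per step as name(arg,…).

drop(c,f); drop(f,d); swap(a,f)

1. drop(c,f)  →  {inpos(a), inpos(c), linked(c), linked(d), linked(f), marked(a,d), marked(a,f), marked(c,c), marked(c,f), marked(d,f), marked(f,c), marked(f,f)}
2. drop(f,d)  →  {inpos(a), inpos(c), linked(c), linked(d), linked(f), marked(a,d), marked(a,f), marked(c,c), marked(c,f), marked(d,d), marked(d,f), marked(f,c), marked(f,d), marked(f,f)}
3. swap(a,f)  →  {inpos(a), inpos(c), inpos(f), linked(c), linked(d), linked(f), marked(a,a), marked(a,d), marked(a,f), marked(c,c), marked(c,f), marked(d,d), marked(d,f), marked(f,c), marked(f,d), marked(f,f)}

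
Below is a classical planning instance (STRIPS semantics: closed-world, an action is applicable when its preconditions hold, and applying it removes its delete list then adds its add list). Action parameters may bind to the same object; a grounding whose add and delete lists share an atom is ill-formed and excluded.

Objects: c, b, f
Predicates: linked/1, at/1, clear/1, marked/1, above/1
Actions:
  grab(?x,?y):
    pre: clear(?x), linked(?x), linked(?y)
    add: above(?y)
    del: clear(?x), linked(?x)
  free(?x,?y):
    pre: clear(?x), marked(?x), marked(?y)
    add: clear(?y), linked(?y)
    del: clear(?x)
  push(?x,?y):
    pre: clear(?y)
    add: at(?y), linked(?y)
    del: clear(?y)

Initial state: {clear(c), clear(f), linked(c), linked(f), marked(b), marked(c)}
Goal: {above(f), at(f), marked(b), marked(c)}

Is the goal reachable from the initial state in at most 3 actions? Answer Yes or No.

Yes

1. grab(c,f)  →  {above(f), clear(f), linked(f), marked(b), marked(c)}
2. push(c,f)  →  {above(f), at(f), linked(f), marked(b), marked(c)}
optimal plan length = 2; 2 ≤ 3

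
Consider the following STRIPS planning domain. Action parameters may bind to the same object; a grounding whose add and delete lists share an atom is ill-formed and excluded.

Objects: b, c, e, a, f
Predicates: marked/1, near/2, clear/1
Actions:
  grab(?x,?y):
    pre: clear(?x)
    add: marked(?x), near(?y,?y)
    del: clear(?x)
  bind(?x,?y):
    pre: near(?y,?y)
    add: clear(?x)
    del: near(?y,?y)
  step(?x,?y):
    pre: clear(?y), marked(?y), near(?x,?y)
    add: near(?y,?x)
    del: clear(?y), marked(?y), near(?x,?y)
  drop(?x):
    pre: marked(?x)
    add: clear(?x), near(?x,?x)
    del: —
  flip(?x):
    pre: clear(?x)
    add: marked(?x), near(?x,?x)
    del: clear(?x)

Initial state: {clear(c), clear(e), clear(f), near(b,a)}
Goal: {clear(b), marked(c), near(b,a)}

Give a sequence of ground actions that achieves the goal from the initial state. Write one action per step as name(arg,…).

grab(c,b); bind(b,b)

1. grab(c,b)  →  {clear(e), clear(f), marked(c), near(b,a), near(b,b)}
2. bind(b,b)  →  {clear(b), clear(e), clear(f), marked(c), near(b,a)}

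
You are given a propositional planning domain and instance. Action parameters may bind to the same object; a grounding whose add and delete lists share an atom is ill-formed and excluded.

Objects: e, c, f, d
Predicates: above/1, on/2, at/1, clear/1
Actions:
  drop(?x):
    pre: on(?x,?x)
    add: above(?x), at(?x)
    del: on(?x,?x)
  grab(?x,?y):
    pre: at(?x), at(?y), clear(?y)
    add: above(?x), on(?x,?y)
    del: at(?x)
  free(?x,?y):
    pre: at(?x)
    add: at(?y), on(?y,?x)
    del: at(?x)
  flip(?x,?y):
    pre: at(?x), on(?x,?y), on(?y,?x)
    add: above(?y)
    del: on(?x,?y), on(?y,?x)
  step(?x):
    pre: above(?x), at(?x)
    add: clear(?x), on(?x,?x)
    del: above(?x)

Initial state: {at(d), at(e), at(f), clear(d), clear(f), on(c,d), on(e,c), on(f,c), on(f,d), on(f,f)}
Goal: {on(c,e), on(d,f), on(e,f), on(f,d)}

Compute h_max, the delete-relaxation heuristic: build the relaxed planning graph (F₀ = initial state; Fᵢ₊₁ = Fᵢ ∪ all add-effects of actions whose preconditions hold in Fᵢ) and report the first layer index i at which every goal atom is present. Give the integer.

1

F0 = init (10 atoms)
F1 = F0 ∪ {above(d), above(e), above(f), at(c), on(c,e), on(c,f), on(d,d), on(d,e), on(d,f), on(e,d), on(e,f), on(f,e)}  (22 atoms)
goal ⊆ F1  ⇒  h_max = 1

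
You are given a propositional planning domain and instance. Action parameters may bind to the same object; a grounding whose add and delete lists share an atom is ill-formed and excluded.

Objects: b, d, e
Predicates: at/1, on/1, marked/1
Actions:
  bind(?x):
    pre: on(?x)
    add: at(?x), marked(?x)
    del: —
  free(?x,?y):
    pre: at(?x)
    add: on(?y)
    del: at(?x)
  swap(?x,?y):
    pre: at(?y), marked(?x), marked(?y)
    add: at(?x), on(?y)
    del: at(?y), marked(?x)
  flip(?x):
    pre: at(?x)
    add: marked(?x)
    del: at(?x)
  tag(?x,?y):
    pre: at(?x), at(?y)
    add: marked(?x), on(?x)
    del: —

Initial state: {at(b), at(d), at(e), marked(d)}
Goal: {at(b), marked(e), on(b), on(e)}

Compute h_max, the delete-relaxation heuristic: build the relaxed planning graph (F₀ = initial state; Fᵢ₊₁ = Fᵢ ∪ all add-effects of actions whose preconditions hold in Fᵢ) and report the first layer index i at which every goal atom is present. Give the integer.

1

F0 = init (4 atoms)
F1 = F0 ∪ {marked(b), marked(e), on(b), on(d), on(e)}  (9 atoms)
goal ⊆ F1  ⇒  h_max = 1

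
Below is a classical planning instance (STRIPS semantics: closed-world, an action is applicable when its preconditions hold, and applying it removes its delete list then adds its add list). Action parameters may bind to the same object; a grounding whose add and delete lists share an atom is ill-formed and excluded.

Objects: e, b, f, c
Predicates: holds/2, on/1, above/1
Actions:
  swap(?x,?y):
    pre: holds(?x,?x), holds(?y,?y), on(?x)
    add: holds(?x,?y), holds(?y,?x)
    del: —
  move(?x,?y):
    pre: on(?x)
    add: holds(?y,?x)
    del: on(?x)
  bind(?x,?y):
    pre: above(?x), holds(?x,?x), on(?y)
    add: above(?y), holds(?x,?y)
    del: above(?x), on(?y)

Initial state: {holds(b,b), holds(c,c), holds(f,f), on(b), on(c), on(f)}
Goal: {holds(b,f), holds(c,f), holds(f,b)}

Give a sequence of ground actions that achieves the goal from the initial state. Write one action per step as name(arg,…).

swap(b,f); swap(f,c)

1. swap(b,f)  →  {holds(b,b), holds(b,f), holds(c,c), holds(f,b), holds(f,f), on(b), on(c), on(f)}
2. swap(f,c)  →  {holds(b,b), holds(b,f), holds(c,c), holds(c,f), holds(f,b), holds(f,c), holds(f,f), on(b), on(c), on(f)}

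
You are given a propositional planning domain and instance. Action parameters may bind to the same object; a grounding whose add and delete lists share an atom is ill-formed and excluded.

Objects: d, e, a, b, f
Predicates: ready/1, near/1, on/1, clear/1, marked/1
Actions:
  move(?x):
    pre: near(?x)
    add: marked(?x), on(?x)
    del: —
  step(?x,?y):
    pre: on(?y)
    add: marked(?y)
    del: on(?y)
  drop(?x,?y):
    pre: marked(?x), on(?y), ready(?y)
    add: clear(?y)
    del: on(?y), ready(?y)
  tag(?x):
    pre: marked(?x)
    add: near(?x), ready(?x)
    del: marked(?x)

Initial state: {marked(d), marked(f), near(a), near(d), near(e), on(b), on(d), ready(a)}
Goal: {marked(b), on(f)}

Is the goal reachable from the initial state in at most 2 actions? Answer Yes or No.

1. step(d,b)  →  {marked(b), marked(d), marked(f), near(a), near(d), near(e), on(d), ready(a)}
2. tag(f)  →  {marked(b), marked(d), near(a), near(d), near(e), near(f), on(d), ready(a), ready(f)}
3. move(f)  →  {marked(b), marked(d), marked(f), near(a), near(d), near(e), near(f), on(d), on(f), ready(a), ready(f)}
optimal plan length = 3; 3 > 2

No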